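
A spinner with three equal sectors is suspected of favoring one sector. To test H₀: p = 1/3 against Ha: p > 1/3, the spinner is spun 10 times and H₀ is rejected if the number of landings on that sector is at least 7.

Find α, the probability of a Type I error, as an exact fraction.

Under H₀, S ~ Binomial(10, 1/3), and α = P(S ≥ 7).
Summing C(10,j)(1/3)^j(2/3)^{10−j} for j = 7,…,10 gives 43/2187.

43/2187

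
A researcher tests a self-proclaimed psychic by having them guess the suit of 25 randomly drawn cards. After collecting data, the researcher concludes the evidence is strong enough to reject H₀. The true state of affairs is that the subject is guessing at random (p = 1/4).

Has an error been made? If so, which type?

Type I error

The conventional null hypothesis here is that the subject is guessing at random (p = 1/4).
H₀ was rejected, but H₀ is actually true.
Rejecting a true null hypothesis is a Type I error (false positive).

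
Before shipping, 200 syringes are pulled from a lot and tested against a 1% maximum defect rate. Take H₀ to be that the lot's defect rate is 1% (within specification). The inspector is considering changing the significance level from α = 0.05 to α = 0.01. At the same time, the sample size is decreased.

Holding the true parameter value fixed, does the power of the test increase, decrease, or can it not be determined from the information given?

Tightening α shrinks the rejection region. When Ha holds, fewer sample outcomes clear the stricter threshold, so more fall in the acceptance region. A smaller sample increases the standard error, so the sampling distributions under H₀ and Ha overlap more. Both changes push β in the same direction.
Since power = 1 − β and β increases, power decreases.

It decreases.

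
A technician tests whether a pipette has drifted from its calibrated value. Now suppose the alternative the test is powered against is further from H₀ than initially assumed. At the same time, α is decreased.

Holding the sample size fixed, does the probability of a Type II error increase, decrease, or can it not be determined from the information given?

Cannot be determined from the information given.

The first change alone would make β decrease; the second alone would make β increase. Which effect dominates depends on the magnitudes, which are not given.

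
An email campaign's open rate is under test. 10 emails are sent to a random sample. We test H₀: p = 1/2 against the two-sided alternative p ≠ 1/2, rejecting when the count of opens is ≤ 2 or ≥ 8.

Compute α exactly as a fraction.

Under H₀, S ~ Binomial(10, 1/2); α is the probability of landing in either tail, P(S ≤ 2) + P(S ≥ 8).
By symmetry, α = 2·P(S ≤ 2) = 2·(1 + 10 + 45)/1024 = 112/1024 = 7/64.

7/64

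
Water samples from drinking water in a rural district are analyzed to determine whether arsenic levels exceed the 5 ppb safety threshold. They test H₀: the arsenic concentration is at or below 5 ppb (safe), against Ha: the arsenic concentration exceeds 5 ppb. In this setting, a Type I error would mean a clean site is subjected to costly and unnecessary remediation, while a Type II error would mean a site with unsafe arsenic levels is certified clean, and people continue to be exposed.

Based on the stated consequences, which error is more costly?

The Type II consequence (a site with unsafe arsenic levels is certified clean, and people continue to be exposed) is more severe than the Type I consequence (a clean site is subjected to costly and unnecessary remediation).

Type II error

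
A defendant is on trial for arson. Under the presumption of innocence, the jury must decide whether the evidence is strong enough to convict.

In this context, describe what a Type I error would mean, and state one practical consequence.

With the conventional null hypothesis that the defendant is innocent:
A Type I error is rejecting H₀ when H₀ is true.
Here that means convicting the defendant when actually the defendant is innocent.

A Type I error would mean concluding that the defendant is guilty when in fact the defendant is innocent. Consequence: an innocent person is convicted and punished.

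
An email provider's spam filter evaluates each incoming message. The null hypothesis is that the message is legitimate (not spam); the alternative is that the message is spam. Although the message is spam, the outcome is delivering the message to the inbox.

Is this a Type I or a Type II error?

'Delivering the message to the inbox' corresponds to failing to reject H₀.
H₀ was not rejected but H₀ is false — a Type II error (false negative).

Type II error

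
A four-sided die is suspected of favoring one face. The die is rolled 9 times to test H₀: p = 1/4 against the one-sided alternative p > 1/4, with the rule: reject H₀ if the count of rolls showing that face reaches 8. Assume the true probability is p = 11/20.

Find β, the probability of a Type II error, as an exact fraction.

Under the alternative p = 11/20, K ~ Binomial(9, 11/20); β is the probability the test does not reject, P(K < 8).
Adding the binomial probabilities P(K=0)+…+P(K=7) at p = 11/20 gives 123069745737/128000000000.

123069745737/128000000000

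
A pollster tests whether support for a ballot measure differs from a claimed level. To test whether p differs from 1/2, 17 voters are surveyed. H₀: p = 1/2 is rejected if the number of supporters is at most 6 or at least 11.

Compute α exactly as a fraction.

Under H₀, S ~ Binomial(17, 1/2); α is the probability of landing in either tail, P(S ≤ 6) + P(S ≥ 11).
Each tail has probability (1 + 17 + 136 + 680 + 2380 + 6188 + 12376)/131072; doubling gives α = 43556/131072 = 10889/32768.

10889/32768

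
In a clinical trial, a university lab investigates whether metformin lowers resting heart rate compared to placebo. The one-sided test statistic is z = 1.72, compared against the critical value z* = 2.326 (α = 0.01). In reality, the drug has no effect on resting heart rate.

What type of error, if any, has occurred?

Neither — the decision is correct.

The conventional null hypothesis is that the drug has no effect on resting heart rate.
Since z = 1.72 ≤ z* = 2.326, H₀ is not rejected.
H₀ is true (actually the drug has no effect on resting heart rate).
The decision matches the true state — no error.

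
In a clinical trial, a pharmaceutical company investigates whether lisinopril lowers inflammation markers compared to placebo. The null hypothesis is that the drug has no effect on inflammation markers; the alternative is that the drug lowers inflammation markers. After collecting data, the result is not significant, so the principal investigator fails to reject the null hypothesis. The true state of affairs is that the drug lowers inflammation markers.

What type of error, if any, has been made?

Type II error

H₀ was not rejected, but H₀ is actually false.
Failing to reject a false null hypothesis is a Type II error (false negative).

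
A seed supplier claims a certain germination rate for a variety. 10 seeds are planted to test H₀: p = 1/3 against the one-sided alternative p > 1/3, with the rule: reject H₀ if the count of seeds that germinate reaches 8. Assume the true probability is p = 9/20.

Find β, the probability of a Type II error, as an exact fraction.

A Type II error is failing to reject when Ha holds: with p = 9/20, β = P(X ≤ 7).
Adding the binomial probabilities P(X=0)+…+P(X=7) at p = 9/20 gives 2489876891491/2560000000000.

2489876891491/2560000000000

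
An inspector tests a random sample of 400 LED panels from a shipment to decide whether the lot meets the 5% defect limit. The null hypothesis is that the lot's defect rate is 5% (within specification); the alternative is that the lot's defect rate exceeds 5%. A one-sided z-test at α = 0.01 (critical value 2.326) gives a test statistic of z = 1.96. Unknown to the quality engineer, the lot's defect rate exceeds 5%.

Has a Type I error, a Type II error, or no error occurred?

Since z = 1.96 ≤ z* = 2.326, H₀ is not rejected.
H₀ is false (actually the lot's defect rate exceeds 5%).
Failing to reject a false H₀ is a Type II error.

Type II error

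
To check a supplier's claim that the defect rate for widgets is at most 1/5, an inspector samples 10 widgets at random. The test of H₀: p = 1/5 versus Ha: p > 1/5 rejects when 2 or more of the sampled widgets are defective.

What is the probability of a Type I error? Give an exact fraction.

α = P(reject H₀ | H₀ true) = P(K ≥ 2 | p = 1/5), K ~ Binomial(10, 1/5).
Computing the lower-tail complement: 1 − 3670016/9765625 = 6095609/9765625.

6095609/9765625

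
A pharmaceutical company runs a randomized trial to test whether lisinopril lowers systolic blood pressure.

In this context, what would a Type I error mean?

With the conventional null hypothesis that the drug has no effect on systolic blood pressure:
A Type I error is rejecting H₀ when H₀ is true.
Here that means concluding that the drug is effective when actually the drug has no effect on systolic blood pressure.

A Type I error would mean concluding that the drug lowers systolic blood pressure when in fact the drug has no effect on systolic blood pressure.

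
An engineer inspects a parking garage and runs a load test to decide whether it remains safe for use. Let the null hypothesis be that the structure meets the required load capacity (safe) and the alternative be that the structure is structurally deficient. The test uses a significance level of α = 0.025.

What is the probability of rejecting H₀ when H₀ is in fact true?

The significance level α is, by definition, the probability of a Type I error — P(reject H₀ | H₀ true).

0.025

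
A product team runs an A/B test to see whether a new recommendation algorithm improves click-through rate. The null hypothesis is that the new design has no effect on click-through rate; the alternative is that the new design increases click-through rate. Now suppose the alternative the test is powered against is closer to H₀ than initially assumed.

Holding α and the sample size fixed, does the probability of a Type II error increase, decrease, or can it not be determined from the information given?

When the true parameter is near the null value, the test has a harder time distinguishing Ha from H₀.

It increases.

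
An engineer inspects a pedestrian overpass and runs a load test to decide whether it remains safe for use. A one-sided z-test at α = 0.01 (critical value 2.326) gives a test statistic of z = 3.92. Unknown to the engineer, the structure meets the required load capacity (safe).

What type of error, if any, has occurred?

The conventional null hypothesis is that the structure meets the required load capacity (safe).
Since z = 3.92 > z* = 2.326, H₀ is rejected.
H₀ is true (actually the structure meets the required load capacity (safe)).
Rejecting a true H₀ is a Type I error.

Type I error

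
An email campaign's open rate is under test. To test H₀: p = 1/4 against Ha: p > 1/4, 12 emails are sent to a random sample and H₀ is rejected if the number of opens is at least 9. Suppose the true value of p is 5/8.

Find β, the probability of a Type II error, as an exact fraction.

49315179861/68719476736

Under the alternative p = 5/8, X ~ Binomial(12, 5/8); β is the probability the test does not reject, P(X < 9).
Equivalently, β = 1 − P(X ≥ 9) = 49315179861/68719476736.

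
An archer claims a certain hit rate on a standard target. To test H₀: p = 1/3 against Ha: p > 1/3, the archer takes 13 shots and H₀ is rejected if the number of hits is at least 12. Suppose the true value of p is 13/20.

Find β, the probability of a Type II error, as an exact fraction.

9937124893407747/10240000000000000

A Type II error is failing to reject when Ha holds: with p = 13/20, β = P(K ≤ 11).
Adding the binomial probabilities P(K=0)+…+P(K=11) at p = 13/20 gives 9937124893407747/10240000000000000.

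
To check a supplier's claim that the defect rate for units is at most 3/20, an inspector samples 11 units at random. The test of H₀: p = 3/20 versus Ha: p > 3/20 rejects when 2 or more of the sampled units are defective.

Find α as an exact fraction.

Under H₀, X ~ Binomial(11, 3/20); the Type I error rate is P(X ≥ 2).
α = 1 − P(X ≤ 1) = 1 − 2015993900449/4096000000000 = 2080006099551/4096000000000.

2080006099551/4096000000000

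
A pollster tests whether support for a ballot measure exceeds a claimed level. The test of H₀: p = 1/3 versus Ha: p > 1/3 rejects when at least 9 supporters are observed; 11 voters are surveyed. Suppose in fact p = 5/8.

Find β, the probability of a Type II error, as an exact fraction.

7252043967/8589934592

β = P(fail to reject H₀ | Ha true) = P(K ≤ 8 | p = 5/8), K ~ Binomial(11, 5/8).
Summing C(11,j)·(5/8)^j·(3/8)^{11-j} for j = 0..8 gives 7252043967/8589934592.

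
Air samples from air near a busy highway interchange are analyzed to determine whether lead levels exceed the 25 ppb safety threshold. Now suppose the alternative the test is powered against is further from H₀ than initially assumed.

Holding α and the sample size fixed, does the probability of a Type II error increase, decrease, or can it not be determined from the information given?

The further the true parameter sits from the null value, the more of the Ha sampling distribution falls in the rejection region.

It decreases.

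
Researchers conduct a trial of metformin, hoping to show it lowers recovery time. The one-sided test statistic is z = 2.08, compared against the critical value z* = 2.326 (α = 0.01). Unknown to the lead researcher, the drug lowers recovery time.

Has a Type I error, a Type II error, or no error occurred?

The conventional null hypothesis is that the drug has no effect on recovery time.
Since z = 2.08 ≤ z* = 2.326, H₀ is not rejected.
H₀ is false (actually the drug lowers recovery time).
Failing to reject a false H₀ is a Type II error.

Type II error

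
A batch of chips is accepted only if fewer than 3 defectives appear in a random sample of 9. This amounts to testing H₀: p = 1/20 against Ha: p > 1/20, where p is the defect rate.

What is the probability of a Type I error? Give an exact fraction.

α = P(reject H₀ | H₀ true) = P(X ≥ 3 | p = 1/20), X ~ Binomial(9, 1/20).
Via the complement, α = 1 − Σ_{j=0}^{2} C(9,j)(1/20)^j(19/20)^{9-j} = 535106531/64000000000.

535106531/64000000000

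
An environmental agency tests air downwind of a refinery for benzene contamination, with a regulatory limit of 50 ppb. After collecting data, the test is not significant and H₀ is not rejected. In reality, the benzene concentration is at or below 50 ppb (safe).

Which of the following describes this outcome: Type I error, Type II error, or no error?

Neither — the decision is correct.

The conventional null hypothesis here is that the benzene concentration is at or below 50 ppb (safe).
The test retained a true H₀ — the decision matches the true state.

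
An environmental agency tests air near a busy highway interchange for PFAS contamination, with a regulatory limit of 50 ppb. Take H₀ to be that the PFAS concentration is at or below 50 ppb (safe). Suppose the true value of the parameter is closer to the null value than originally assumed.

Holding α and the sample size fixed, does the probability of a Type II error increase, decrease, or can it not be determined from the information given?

It increases.

A smaller departure from H₀ means the test statistic under Ha is distributed closer to where it would be under H₀; rejection becomes less likely.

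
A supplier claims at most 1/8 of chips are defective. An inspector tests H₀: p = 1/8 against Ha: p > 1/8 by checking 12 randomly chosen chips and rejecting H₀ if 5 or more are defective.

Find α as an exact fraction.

387766075/34359738368

Under H₀, S ~ Binomial(12, 1/8); the Type I error rate is P(S ≥ 5).
α = 1 − P(S ≤ 4) = 1 − 33971972293/34359738368 = 387766075/34359738368.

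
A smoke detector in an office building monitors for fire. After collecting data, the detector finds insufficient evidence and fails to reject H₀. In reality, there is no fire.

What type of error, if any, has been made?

The conventional null hypothesis here is that there is no fire.
The test retained a true H₀ — the decision matches the true state.

No error — this is a correct decision.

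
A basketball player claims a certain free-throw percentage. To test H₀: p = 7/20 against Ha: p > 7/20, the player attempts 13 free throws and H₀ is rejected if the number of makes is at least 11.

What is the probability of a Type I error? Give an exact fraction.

Under H₀, Y ~ Binomial(13, 7/20), and α = P(Y ≥ 11).
Adding the binomial terms for j = 11 through 13 with p = 7/20 yields 14250593836801/40960000000000000.

14250593836801/40960000000000000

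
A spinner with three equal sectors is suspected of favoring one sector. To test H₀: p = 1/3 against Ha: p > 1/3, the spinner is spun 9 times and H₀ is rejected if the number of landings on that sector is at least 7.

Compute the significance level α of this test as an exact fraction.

α = P(reject H₀ | H₀ true) = P(S ≥ 7 | p = 1/3), with S ~ Binomial(9, 1/3).
P(S ≥ 7) = Σ_{j=7}^{9} C(9,j)·(1/3)^j·(2/3)^{9-j} = 163/19683.

163/19683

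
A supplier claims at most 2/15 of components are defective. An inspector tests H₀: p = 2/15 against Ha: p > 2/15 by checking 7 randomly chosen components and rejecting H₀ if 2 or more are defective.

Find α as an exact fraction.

The significance level is the probability, assuming p = 2/15, of seeing 2 or more defectives in 7 draws.
α = 1 − P(S ≤ 1) = 1 − 4826809/6328125 = 1501316/6328125.

1501316/6328125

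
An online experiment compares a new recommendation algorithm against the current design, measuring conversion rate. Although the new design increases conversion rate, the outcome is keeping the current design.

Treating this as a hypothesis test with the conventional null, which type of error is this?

Type II error

The null hypothesis here is that the new design has no effect on conversion rate.
'Keeping the current design' corresponds to failing to reject H₀.
H₀ was not rejected but H₀ is false — a Type II error (false negative).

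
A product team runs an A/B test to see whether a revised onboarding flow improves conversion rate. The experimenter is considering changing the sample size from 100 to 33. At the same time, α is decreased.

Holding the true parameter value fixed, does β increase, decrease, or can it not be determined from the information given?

With less data the test statistic is noisier; under Ha, more outcomes land inside the acceptance region. Tightening α shrinks the rejection region. When Ha holds, fewer sample outcomes clear the stricter threshold, so more fall in the acceptance region. Both changes push β in the same direction.

It increases.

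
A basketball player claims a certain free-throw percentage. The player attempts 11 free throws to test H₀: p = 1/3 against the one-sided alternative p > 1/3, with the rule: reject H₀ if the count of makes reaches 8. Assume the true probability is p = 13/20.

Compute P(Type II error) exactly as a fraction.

A Type II error is failing to reject when Ha holds: with p = 13/20, β = P(K ≤ 7).
Summing C(11,j)·(13/20)^j·(7/20)^{11-j} for j = 0..7 gives 2941183244209/5120000000000.

2941183244209/5120000000000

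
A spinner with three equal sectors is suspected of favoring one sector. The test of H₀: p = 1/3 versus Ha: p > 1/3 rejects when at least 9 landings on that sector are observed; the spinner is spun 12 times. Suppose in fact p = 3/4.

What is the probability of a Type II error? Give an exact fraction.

5892517/16777216

β = P(fail to reject H₀ | Ha true) = P(S ≤ 8 | p = 3/4), S ~ Binomial(12, 3/4).
Summing C(12,j)·(3/4)^j·(1/4)^{12-j} for j = 0..8 gives 5892517/16777216.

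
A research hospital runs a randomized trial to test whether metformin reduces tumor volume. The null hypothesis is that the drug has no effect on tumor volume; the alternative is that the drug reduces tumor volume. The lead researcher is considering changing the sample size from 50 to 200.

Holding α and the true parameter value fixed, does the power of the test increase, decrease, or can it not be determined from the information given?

It increases.

More data shrinks sampling variability; the test statistic under Ha concentrates further from the null value, making rejection more likely.
Since power = 1 − β and β decreases, power increases.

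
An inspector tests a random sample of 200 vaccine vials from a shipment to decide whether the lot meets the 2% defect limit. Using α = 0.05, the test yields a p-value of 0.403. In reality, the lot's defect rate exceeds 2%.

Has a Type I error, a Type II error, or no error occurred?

The conventional null hypothesis is that the lot's defect rate is 2% (within specification).
Since p = 0.403 ≥ α = 0.05, H₀ is not rejected.
H₀ is false (actually the lot's defect rate exceeds 2%).
Failing to reject a false H₀ is a Type II error.

Type II error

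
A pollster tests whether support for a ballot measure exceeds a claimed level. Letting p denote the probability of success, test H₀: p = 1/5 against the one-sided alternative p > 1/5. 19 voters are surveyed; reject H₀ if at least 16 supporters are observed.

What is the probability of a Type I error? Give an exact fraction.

α = P(reject H₀ | H₀ true) = P(Y ≥ 16 | p = 1/5), with Y ~ Binomial(19, 1/5).
Adding the binomial terms for j = 16 through 19 with p = 1/5 yields 64829/19073486328125.

64829/19073486328125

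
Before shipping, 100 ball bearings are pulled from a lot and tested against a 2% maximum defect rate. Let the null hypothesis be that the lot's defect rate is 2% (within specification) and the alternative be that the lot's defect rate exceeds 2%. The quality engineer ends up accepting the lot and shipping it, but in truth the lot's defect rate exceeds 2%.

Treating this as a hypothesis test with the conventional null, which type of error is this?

'Accepting the lot and shipping it' corresponds to failing to reject H₀.
H₀ was not rejected but H₀ is false — a Type II error (false negative).

Type II error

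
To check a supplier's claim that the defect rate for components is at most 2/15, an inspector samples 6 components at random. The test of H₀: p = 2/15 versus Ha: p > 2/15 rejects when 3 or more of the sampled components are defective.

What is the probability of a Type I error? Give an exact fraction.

78928/2278125

The significance level is the probability, assuming p = 2/15, of seeing 3 or more defectives in 6 draws.
Computing the lower-tail complement: 1 − 2199197/2278125 = 78928/2278125.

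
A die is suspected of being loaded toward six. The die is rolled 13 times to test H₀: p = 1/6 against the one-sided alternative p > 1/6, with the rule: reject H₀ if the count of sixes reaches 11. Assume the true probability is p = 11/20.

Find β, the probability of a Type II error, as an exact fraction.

39857841016429707/40960000000000000

β = P(fail to reject H₀ | Ha true) = P(S ≤ 10 | p = 11/20), S ~ Binomial(13, 11/20).
Adding the binomial probabilities P(S=0)+…+P(S=10) at p = 11/20 gives 39857841016429707/40960000000000000.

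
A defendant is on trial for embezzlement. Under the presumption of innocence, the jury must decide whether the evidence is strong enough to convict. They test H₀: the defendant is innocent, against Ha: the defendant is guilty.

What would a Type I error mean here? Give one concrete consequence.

A Type I error would mean concluding that the defendant is guilty when in fact the defendant is innocent. Consequence: an innocent person is convicted and punished.

A Type I error is rejecting H₀ when H₀ is true.
Here that means convicting the defendant when actually the defendant is innocent.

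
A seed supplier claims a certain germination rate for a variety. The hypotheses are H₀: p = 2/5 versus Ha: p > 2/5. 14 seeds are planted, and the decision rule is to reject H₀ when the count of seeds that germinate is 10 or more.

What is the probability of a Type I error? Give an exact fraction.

21373952/1220703125

Under H₀, Y ~ Binomial(14, 2/5), and α = P(Y ≥ 10).
P(Y ≥ 10) = Σ_{j=10}^{14} C(14,j)·(2/5)^j·(3/5)^{14-j} = 21373952/1220703125.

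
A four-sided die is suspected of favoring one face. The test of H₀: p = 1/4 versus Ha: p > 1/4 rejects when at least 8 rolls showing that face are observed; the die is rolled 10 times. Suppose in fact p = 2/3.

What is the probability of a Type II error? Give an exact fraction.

β = P(fail to reject H₀ | Ha true) = P(Y ≤ 7 | p = 2/3), Y ~ Binomial(10, 2/3).
Summing C(10,j)·(2/3)^j·(1/3)^{10-j} for j = 0..7 gives 13795/19683.

13795/19683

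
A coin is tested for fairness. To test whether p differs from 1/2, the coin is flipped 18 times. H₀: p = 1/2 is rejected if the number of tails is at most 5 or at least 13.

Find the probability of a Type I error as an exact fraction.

The significance level is the null-hypothesis probability of the rejection region {≤5} ∪ {≥13}.
Each tail has probability (1 + 18 + 153 + 816 + 3060 + 8568)/262144; doubling gives α = 25232/262144 = 1577/16384.

1577/16384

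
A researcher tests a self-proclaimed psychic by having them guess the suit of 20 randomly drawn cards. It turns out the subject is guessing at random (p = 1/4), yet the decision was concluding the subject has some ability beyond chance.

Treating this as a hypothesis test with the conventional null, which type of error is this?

Type I error

The null hypothesis here is that the subject is guessing at random (p = 1/4).
'Concluding the subject has some ability beyond chance' corresponds to rejecting H₀.
H₀ was rejected but H₀ is true — a Type I error (false positive).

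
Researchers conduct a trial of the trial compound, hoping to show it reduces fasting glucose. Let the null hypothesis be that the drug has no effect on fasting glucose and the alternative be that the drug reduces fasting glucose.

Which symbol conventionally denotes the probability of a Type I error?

P(Type I error) = P(reject H₀ | H₀ true) = α, the significance level.

α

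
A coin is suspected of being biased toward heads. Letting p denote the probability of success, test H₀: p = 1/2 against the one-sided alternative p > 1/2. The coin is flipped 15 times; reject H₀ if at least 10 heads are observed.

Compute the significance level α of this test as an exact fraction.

The Type I error probability is α = P(S ≥ 10) computed under H₀, where S ~ Binomial(15, 1/2).
Summing the upper tail: (3003 + 1365 + 455 + 105 + 15 + 1) / 2^15 = 4944/32768 = 309/2048.

309/2048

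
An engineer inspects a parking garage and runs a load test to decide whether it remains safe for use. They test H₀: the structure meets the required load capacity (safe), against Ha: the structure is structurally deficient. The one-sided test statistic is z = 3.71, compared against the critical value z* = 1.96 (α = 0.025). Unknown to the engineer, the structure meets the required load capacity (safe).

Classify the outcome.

Type I error

Since z = 3.71 > z* = 1.96, H₀ is rejected.
H₀ is true (actually the structure meets the required load capacity (safe)).
Rejecting a true H₀ is a Type I error.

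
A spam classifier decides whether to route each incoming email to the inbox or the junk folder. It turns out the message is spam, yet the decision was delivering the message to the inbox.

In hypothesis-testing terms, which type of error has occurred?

The null hypothesis here is that the message is legitimate (not spam).
'Delivering the message to the inbox' corresponds to failing to reject H₀.
H₀ was not rejected but H₀ is false — a Type II error (false negative).

Type II error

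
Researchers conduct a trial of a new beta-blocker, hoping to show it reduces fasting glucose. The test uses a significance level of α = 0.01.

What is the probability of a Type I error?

0.01

The significance level α is, by definition, the probability of a Type I error — P(reject H₀ | H₀ true).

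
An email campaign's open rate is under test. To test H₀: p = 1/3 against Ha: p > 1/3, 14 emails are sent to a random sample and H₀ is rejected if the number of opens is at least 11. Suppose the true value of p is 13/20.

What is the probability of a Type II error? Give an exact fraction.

Under the alternative p = 13/20, S ~ Binomial(14, 13/20); β is the probability the test does not reject, P(S < 11).
Equivalently, β = 1 − P(S ≥ 11) = 638569946045404807/819200000000000000.

638569946045404807/819200000000000000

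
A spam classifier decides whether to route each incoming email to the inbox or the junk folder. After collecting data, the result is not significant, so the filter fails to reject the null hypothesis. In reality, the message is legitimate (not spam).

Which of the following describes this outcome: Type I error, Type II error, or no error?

No error — this is a correct decision.

The conventional null hypothesis here is that the message is legitimate (not spam).
The test retained a true H₀ — the decision matches the true state.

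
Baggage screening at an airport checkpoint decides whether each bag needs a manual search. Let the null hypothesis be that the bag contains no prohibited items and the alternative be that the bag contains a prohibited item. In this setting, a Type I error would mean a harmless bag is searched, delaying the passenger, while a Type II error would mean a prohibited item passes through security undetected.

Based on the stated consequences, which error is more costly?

Type II error

The Type II consequence (a prohibited item passes through security undetected) is more severe than the Type I consequence (a harmless bag is searched, delaying the passenger).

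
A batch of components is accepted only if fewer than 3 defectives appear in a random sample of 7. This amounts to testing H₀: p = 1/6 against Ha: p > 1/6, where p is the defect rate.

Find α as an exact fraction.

331/3456

α = P(reject H₀ | H₀ true) = P(S ≥ 3 | p = 1/6), S ~ Binomial(7, 1/6).
Via the complement, α = 1 − Σ_{j=0}^{2} C(7,j)(1/6)^j(5/6)^{7-j} = 331/3456.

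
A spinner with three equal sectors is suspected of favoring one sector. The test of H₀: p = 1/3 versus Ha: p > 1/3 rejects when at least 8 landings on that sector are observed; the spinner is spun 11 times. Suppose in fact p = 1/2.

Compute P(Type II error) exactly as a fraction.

227/256

β = P(fail to reject H₀ | Ha true) = P(Y ≤ 7 | p = 1/2), Y ~ Binomial(11, 1/2).
Equivalently, β = 1 − P(Y ≥ 8) = 227/256.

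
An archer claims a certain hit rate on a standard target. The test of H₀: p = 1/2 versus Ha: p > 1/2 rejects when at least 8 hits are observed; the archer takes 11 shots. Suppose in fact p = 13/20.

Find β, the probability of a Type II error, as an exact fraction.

2941183244209/5120000000000

A Type II error is failing to reject when Ha holds: with p = 13/20, β = P(S ≤ 7).
Equivalently, β = 1 − P(S ≥ 8) = 2941183244209/5120000000000.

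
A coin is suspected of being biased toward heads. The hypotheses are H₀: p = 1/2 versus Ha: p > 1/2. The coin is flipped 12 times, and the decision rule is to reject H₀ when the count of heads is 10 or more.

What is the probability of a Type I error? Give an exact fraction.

79/4096

The Type I error probability is α = P(X ≥ 10) computed under H₀, where X ~ Binomial(12, 1/2).
That's C(12,10) + C(12,11) + C(12,12) over 2^12, i.e. (66 + 12 + 1)/4096 = 79/4096.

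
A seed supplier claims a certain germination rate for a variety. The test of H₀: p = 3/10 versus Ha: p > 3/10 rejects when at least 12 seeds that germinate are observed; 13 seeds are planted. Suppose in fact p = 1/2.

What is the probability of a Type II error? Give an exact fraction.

β = P(fail to reject H₀ | Ha true) = P(Y ≤ 11 | p = 1/2), Y ~ Binomial(13, 1/2).
Adding the binomial probabilities P(Y=0)+…+P(Y=11) at p = 1/2 gives 4089/4096.

4089/4096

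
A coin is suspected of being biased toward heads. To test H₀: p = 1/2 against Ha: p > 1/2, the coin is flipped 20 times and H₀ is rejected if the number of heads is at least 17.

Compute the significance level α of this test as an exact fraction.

The Type I error probability is α = P(K ≥ 17) computed under H₀, where K ~ Binomial(20, 1/2).
Summing the upper tail: (1140 + 190 + 20 + 1) / 2^20 = 1351/1048576.

1351/1048576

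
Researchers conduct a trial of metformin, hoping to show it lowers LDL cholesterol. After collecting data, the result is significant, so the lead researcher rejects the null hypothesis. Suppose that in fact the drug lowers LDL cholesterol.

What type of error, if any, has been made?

No error (correct decision).

The conventional null hypothesis here is that the drug has no effect on LDL cholesterol.
The test rejected a false H₀ — the decision matches the true state.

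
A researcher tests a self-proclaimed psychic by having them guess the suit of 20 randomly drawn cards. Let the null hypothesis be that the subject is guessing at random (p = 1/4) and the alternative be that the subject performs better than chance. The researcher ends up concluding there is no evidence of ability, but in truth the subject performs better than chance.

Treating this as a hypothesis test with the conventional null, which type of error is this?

Type II error

'Concluding there is no evidence of ability' corresponds to failing to reject H₀.
H₀ was not rejected but H₀ is false — a Type II error (false negative).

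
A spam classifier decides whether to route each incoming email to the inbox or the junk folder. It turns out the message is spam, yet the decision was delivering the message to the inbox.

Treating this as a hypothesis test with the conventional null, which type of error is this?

The null hypothesis here is that the message is legitimate (not spam).
'Delivering the message to the inbox' corresponds to failing to reject H₀.
H₀ was not rejected but H₀ is false — a Type II error (false negative).

Type II error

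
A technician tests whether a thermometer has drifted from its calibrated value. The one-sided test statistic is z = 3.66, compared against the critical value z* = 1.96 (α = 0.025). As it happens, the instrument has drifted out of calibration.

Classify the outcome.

The conventional null hypothesis is that the instrument is correctly calibrated.
Since z = 3.66 > z* = 1.96, H₀ is rejected.
H₀ is false (actually the instrument has drifted out of calibration).
The decision matches the true state — no error.

Neither — the decision is correct.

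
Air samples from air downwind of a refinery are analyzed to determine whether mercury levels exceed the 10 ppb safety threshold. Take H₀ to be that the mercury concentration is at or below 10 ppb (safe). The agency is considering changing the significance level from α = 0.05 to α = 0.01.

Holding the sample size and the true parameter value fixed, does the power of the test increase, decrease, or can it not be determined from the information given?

Tightening α shrinks the rejection region. When Ha holds, fewer sample outcomes clear the stricter threshold, so more fall in the acceptance region.
Since power = 1 − β and β increases, power decreases.

It decreases.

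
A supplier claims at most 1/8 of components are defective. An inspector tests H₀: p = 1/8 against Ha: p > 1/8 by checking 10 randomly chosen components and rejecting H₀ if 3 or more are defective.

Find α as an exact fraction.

32078615/268435456

The significance level is the probability, assuming p = 1/8, of seeing 3 or more defectives in 10 draws.
Computing the lower-tail complement: 1 − 236356841/268435456 = 32078615/268435456.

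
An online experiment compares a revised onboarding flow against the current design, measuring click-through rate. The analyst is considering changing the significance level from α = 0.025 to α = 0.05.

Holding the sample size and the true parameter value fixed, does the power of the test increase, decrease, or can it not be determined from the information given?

Relaxing α lowers the evidence threshold; under Ha, outcomes that previously fell short now trigger rejection.
Since power = 1 − β and β decreases, power increases.

It increases.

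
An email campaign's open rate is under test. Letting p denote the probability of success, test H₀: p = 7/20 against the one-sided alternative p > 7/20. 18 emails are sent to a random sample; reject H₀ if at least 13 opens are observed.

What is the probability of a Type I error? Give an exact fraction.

94232010575926496497/65536000000000000000000

Under H₀, K ~ Binomial(18, 7/20), and α = P(K ≥ 13).
Summing C(18,j)(7/20)^j(13/20)^{18−j} for j = 13,…,18 gives 94232010575926496497/65536000000000000000000.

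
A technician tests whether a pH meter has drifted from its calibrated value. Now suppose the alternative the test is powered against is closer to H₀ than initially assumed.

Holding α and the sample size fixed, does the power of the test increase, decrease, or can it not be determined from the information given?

It decreases.

When the true parameter is near the null value, the test has a harder time distinguishing Ha from H₀.
Since power = 1 − β and β increases, power decreases.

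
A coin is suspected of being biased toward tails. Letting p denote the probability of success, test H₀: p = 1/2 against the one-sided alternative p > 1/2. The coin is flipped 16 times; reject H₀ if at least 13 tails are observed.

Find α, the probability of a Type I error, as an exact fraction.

The Type I error probability is α = P(S ≥ 13) computed under H₀, where S ~ Binomial(16, 1/2).
That's C(16,13) + C(16,14) + C(16,15) + C(16,16) over 2^16, i.e. (560 + 120 + 16 + 1)/65536 = 697/65536.

697/65536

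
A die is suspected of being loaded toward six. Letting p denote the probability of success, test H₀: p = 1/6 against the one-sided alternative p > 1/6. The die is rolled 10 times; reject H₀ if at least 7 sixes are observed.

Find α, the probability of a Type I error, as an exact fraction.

α = P(reject H₀ | H₀ true) = P(K ≥ 7 | p = 1/6), with K ~ Binomial(10, 1/6).
Adding the binomial terms for j = 7 through 10 with p = 1/6 yields 337/1259712.

337/1259712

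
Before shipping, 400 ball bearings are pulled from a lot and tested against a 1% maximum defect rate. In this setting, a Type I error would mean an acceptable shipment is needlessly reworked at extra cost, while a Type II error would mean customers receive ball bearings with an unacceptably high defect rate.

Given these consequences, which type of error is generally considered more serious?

The Type II consequence (customers receive ball bearings with an unacceptably high defect rate) is more severe than the Type I consequence (an acceptable shipment is needlessly reworked at extra cost).

Type II error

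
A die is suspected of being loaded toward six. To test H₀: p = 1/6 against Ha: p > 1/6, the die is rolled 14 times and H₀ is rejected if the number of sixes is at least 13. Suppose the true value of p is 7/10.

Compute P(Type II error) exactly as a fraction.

A Type II error is failing to reject when Ha holds: with p = 7/10, β = P(X ≤ 12).
Summing C(14,j)·(7/10)^j·(3/10)^{14-j} for j = 0..12 gives 95252438490057/100000000000000.

95252438490057/100000000000000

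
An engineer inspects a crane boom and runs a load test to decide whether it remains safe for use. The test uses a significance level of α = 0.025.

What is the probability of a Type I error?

The significance level α is, by definition, the probability of a Type I error — P(reject H₀ | H₀ true).

0.025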